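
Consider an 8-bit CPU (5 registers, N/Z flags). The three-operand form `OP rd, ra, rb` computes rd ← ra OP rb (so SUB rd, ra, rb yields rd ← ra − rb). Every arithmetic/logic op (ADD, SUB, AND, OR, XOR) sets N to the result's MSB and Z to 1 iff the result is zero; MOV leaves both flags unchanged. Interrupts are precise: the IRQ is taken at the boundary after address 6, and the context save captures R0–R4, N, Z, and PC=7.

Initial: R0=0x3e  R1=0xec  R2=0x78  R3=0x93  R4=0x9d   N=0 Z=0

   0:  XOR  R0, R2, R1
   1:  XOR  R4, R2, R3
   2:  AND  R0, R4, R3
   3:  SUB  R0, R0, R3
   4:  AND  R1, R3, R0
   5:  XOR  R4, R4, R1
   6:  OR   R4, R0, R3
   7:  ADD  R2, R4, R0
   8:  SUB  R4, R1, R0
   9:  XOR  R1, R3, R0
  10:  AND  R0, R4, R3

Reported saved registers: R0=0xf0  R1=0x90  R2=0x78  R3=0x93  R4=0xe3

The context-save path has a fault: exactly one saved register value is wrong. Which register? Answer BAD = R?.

after  0: R0=0x94 R1=0xec R2=0x78 R3=0x93 R4=0x9d  N=1 Z=0
after  1: R0=0x94 R1=0xec R2=0x78 R3=0x93 R4=0xeb  N=1 Z=0
after  2: R0=0x83 R1=0xec R2=0x78 R3=0x93 R4=0xeb  N=1 Z=0
after  3: R0=0xf0 R1=0xec R2=0x78 R3=0x93 R4=0xeb  N=1 Z=0
after  4: R0=0xf0 R1=0x90 R2=0x78 R3=0x93 R4=0xeb  N=1 Z=0
after  5: R0=0xf0 R1=0x90 R2=0x78 R3=0x93 R4=0x7b  N=0 Z=0
after  6: R0=0xf0 R1=0x90 R2=0x78 R3=0x93 R4=0xf3  N=1 Z=0
-- IRQ taken; context saved, return-PC = 7 --
mismatch: R4: reported 0xe3 vs actual 0xf3

BAD = R4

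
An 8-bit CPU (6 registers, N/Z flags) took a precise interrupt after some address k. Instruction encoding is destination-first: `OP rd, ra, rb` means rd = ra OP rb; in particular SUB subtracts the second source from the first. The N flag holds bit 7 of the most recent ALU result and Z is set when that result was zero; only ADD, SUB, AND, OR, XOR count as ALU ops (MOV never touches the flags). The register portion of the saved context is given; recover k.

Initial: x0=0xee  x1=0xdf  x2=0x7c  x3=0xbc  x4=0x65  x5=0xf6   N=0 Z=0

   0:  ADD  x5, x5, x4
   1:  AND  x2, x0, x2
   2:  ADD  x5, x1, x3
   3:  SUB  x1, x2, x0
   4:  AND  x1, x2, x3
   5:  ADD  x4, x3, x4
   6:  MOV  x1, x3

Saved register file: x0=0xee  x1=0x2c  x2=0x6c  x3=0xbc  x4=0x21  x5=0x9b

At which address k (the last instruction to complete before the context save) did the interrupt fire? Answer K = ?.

after  0: x0=0xee x1=0xdf x2=0x7c x3=0xbc x4=0x65 x5=0x5b  N=0 Z=0
after  1: x0=0xee x1=0xdf x2=0x6c x3=0xbc x4=0x65 x5=0x5b  N=0 Z=0
after  2: x0=0xee x1=0xdf x2=0x6c x3=0xbc x4=0x65 x5=0x9b  N=1 Z=0
after  3: x0=0xee x1=0x7e x2=0x6c x3=0xbc x4=0x65 x5=0x9b  N=0 Z=0
after  4: x0=0xee x1=0x2c x2=0x6c x3=0xbc x4=0x65 x5=0x9b  N=0 Z=0
after  5: x0=0xee x1=0x2c x2=0x6c x3=0xbc x4=0x21 x5=0x9b  N=0 Z=0
-- IRQ taken; context saved, return-PC = 6 --

K = 5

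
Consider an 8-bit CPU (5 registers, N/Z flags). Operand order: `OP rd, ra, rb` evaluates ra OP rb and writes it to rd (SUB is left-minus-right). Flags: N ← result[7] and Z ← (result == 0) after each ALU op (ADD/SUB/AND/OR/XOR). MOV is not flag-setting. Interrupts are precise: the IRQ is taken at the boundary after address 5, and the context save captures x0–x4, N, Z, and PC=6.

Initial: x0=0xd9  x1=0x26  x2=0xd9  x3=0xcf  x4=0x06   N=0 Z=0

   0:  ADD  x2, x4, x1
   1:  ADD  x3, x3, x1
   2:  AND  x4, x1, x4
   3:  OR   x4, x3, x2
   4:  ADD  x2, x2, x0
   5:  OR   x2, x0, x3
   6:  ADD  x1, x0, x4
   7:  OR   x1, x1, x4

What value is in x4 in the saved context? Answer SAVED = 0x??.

SAVED = 0xfd

after  0: x0=0xd9 x1=0x26 x2=0x2c x3=0xcf x4=0x06  N=0 Z=0
after  1: x0=0xd9 x1=0x26 x2=0x2c x3=0xf5 x4=0x06  N=1 Z=0
after  2: x0=0xd9 x1=0x26 x2=0x2c x3=0xf5 x4=0x06  N=0 Z=0
after  3: x0=0xd9 x1=0x26 x2=0x2c x3=0xf5 x4=0xfd  N=1 Z=0
after  4: x0=0xd9 x1=0x26 x2=0x05 x3=0xf5 x4=0xfd  N=0 Z=0
after  5: x0=0xd9 x1=0x26 x2=0xfd x3=0xf5 x4=0xfd  N=1 Z=0
-- IRQ taken; context saved, return-PC = 6 --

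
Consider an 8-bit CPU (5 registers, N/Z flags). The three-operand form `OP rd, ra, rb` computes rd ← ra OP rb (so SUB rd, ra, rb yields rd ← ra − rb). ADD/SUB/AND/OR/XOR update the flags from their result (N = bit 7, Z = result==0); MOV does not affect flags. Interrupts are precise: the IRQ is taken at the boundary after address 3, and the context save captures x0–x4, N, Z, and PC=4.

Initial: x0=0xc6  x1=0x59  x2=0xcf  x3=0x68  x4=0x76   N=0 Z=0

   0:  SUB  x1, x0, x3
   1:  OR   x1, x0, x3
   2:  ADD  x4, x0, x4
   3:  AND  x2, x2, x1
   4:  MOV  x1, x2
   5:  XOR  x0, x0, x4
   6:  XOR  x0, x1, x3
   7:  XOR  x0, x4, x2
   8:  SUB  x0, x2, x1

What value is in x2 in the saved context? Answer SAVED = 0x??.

after  0: x0=0xc6 x1=0x5e x2=0xcf x3=0x68 x4=0x76  N=0 Z=0
after  1: x0=0xc6 x1=0xee x2=0xcf x3=0x68 x4=0x76  N=1 Z=0
after  2: x0=0xc6 x1=0xee x2=0xcf x3=0x68 x4=0x3c  N=0 Z=0
after  3: x0=0xc6 x1=0xee x2=0xce x3=0x68 x4=0x3c  N=1 Z=0
-- IRQ taken; context saved, return-PC = 4 --

SAVED = 0xce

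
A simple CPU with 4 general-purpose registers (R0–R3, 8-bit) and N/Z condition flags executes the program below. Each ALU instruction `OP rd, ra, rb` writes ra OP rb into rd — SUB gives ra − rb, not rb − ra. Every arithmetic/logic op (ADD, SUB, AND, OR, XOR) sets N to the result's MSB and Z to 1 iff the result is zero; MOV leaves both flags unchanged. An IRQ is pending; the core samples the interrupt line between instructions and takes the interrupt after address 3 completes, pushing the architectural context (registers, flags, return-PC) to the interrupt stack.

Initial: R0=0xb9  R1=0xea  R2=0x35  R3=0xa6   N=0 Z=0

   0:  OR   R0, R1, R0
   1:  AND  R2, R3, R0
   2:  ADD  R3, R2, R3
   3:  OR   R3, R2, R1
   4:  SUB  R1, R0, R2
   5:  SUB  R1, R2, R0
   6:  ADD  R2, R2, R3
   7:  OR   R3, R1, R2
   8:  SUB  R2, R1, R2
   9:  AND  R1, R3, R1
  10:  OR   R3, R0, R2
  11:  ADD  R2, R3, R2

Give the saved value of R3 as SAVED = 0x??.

SAVED = 0xea

after  0: R0=0xfb R1=0xea R2=0x35 R3=0xa6  N=1 Z=0
after  1: R0=0xfb R1=0xea R2=0xa2 R3=0xa6  N=1 Z=0
after  2: R0=0xfb R1=0xea R2=0xa2 R3=0x48  N=0 Z=0
after  3: R0=0xfb R1=0xea R2=0xa2 R3=0xea  N=1 Z=0
-- IRQ taken; context saved, return-PC = 4 --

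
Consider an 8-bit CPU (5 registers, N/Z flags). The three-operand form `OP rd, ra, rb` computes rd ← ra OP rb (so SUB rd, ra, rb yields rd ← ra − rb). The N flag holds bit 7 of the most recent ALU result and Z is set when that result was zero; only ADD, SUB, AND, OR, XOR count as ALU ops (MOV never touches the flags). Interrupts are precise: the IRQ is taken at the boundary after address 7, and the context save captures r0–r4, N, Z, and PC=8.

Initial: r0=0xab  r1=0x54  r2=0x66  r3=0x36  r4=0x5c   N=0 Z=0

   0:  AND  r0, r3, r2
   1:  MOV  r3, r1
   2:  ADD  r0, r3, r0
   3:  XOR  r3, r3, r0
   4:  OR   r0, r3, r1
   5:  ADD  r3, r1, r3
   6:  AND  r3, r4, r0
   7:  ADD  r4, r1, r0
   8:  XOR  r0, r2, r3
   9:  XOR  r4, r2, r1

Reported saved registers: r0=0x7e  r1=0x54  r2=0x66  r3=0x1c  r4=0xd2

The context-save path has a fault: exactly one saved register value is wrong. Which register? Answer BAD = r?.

BAD = r3

after  0: r0=0x26 r1=0x54 r2=0x66 r3=0x36 r4=0x5c  N=0 Z=0
after  1: r0=0x26 r1=0x54 r2=0x66 r3=0x54 r4=0x5c  N=0 Z=0
after  2: r0=0x7a r1=0x54 r2=0x66 r3=0x54 r4=0x5c  N=0 Z=0
after  3: r0=0x7a r1=0x54 r2=0x66 r3=0x2e r4=0x5c  N=0 Z=0
after  4: r0=0x7e r1=0x54 r2=0x66 r3=0x2e r4=0x5c  N=0 Z=0
after  5: r0=0x7e r1=0x54 r2=0x66 r3=0x82 r4=0x5c  N=1 Z=0
after  6: r0=0x7e r1=0x54 r2=0x66 r3=0x5c r4=0x5c  N=0 Z=0
after  7: r0=0x7e r1=0x54 r2=0x66 r3=0x5c r4=0xd2  N=1 Z=0
-- IRQ taken; context saved, return-PC = 8 --
mismatch: r3: reported 0x1c vs actual 0x5c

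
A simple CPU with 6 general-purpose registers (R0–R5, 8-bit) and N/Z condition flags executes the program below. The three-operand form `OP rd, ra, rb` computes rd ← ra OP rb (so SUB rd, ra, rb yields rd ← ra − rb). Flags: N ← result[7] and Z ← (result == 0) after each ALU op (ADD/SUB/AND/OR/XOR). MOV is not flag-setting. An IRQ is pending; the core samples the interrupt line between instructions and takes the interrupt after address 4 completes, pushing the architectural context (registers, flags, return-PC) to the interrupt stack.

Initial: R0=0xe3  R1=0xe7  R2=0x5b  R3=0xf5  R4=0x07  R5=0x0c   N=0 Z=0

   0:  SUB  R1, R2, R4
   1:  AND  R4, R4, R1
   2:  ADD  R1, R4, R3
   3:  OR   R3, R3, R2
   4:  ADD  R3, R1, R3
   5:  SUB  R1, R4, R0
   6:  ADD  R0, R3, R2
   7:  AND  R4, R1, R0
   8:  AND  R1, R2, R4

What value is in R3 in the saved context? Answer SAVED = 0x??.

SAVED = 0xf8

after  0: R0=0xe3 R1=0x54 R2=0x5b R3=0xf5 R4=0x07 R5=0x0c  N=0 Z=0
after  1: R0=0xe3 R1=0x54 R2=0x5b R3=0xf5 R4=0x04 R5=0x0c  N=0 Z=0
after  2: R0=0xe3 R1=0xf9 R2=0x5b R3=0xf5 R4=0x04 R5=0x0c  N=1 Z=0
after  3: R0=0xe3 R1=0xf9 R2=0x5b R3=0xff R4=0x04 R5=0x0c  N=1 Z=0
after  4: R0=0xe3 R1=0xf9 R2=0x5b R3=0xf8 R4=0x04 R5=0x0c  N=1 Z=0
-- IRQ taken; context saved, return-PC = 5 --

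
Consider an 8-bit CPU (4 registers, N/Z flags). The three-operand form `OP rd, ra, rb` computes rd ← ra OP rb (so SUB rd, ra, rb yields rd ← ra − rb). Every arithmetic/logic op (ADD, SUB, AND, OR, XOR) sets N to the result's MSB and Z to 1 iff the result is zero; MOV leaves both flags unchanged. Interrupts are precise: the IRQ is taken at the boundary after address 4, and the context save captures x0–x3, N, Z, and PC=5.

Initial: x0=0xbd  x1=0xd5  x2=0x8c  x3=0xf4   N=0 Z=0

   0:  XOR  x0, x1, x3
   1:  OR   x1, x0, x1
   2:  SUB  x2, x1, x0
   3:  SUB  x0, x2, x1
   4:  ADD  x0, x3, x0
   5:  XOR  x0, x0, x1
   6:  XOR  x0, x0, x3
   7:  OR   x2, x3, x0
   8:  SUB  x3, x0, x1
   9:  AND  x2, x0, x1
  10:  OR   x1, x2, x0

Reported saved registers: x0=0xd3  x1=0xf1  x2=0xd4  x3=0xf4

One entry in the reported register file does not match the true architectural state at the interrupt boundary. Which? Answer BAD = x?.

BAD = x1

after  0: x0=0x21 x1=0xd5 x2=0x8c x3=0xf4  N=0 Z=0
after  1: x0=0x21 x1=0xf5 x2=0x8c x3=0xf4  N=1 Z=0
after  2: x0=0x21 x1=0xf5 x2=0xd4 x3=0xf4  N=1 Z=0
after  3: x0=0xdf x1=0xf5 x2=0xd4 x3=0xf4  N=1 Z=0
after  4: x0=0xd3 x1=0xf5 x2=0xd4 x3=0xf4  N=1 Z=0
-- IRQ taken; context saved, return-PC = 5 --
mismatch: x1: reported 0xf1 vs actual 0xf5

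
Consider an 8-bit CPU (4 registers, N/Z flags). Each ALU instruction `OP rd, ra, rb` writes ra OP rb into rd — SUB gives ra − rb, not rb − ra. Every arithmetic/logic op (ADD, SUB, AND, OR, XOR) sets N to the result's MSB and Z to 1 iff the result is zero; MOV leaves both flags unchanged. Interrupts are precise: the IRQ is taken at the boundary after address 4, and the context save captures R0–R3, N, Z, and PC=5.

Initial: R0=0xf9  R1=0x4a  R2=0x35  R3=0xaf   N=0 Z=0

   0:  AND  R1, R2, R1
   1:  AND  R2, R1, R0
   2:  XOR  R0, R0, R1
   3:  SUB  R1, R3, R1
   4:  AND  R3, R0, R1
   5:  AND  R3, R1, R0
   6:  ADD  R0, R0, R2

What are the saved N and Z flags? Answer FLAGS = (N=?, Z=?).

after  0: R0=0xf9 R1=0x00 R2=0x35 R3=0xaf  N=0 Z=1
after  1: R0=0xf9 R1=0x00 R2=0x00 R3=0xaf  N=0 Z=1
after  2: R0=0xf9 R1=0x00 R2=0x00 R3=0xaf  N=1 Z=0
after  3: R0=0xf9 R1=0xaf R2=0x00 R3=0xaf  N=1 Z=0
after  4: R0=0xf9 R1=0xaf R2=0x00 R3=0xa9  N=1 Z=0
-- IRQ taken; context saved, return-PC = 5 --

FLAGS = (N=1, Z=0)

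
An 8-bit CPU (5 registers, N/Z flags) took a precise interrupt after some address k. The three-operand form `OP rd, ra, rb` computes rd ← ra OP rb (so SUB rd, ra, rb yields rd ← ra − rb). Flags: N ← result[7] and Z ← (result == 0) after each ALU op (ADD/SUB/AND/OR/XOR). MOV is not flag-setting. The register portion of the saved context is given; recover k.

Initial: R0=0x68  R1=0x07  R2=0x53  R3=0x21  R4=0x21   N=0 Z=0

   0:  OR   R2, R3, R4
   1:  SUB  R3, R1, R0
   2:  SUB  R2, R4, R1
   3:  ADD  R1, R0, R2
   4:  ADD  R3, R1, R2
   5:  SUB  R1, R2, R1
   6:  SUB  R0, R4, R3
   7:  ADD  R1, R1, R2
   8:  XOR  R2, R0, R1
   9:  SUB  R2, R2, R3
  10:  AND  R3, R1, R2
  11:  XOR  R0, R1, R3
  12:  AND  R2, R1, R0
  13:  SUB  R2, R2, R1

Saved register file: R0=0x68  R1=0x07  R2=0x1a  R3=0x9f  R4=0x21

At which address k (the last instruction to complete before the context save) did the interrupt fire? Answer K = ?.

K = 2

after  0: R0=0x68 R1=0x07 R2=0x21 R3=0x21 R4=0x21  N=0 Z=0
after  1: R0=0x68 R1=0x07 R2=0x21 R3=0x9f R4=0x21  N=1 Z=0
after  2: R0=0x68 R1=0x07 R2=0x1a R3=0x9f R4=0x21  N=0 Z=0
-- IRQ taken; context saved, return-PC = 3 --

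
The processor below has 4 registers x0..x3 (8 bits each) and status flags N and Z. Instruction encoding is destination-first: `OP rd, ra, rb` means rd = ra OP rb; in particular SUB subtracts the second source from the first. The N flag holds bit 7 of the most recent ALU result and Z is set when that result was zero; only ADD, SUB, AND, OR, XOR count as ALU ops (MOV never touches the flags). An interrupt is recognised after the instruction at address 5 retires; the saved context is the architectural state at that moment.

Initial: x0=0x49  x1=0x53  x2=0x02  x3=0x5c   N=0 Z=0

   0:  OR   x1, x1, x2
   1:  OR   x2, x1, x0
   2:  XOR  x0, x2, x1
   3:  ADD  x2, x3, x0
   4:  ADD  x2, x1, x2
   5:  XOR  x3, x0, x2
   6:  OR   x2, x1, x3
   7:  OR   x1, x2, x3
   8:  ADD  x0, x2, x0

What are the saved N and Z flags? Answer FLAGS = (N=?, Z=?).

FLAGS = (N=1, Z=0)

after  0: x0=0x49 x1=0x53 x2=0x02 x3=0x5c  N=0 Z=0
after  1: x0=0x49 x1=0x53 x2=0x5b x3=0x5c  N=0 Z=0
after  2: x0=0x08 x1=0x53 x2=0x5b x3=0x5c  N=0 Z=0
after  3: x0=0x08 x1=0x53 x2=0x64 x3=0x5c  N=0 Z=0
after  4: x0=0x08 x1=0x53 x2=0xb7 x3=0x5c  N=1 Z=0
after  5: x0=0x08 x1=0x53 x2=0xb7 x3=0xbf  N=1 Z=0
-- IRQ taken; context saved, return-PC = 6 --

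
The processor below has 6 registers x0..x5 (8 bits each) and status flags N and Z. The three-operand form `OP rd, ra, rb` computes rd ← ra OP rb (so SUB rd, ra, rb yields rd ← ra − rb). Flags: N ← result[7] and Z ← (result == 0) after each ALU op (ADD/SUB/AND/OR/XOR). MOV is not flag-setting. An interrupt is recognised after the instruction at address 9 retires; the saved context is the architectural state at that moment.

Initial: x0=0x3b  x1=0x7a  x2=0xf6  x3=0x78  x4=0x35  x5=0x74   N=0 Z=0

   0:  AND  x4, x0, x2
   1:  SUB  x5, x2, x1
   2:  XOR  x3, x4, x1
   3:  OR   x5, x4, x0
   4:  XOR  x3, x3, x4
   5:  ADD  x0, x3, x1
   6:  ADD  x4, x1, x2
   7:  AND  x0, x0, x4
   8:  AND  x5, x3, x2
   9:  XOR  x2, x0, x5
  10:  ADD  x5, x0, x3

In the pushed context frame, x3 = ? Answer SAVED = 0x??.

SAVED = 0x7a

after  0: x0=0x3b x1=0x7a x2=0xf6 x3=0x78 x4=0x32 x5=0x74  N=0 Z=0
after  1: x0=0x3b x1=0x7a x2=0xf6 x3=0x78 x4=0x32 x5=0x7c  N=0 Z=0
after  2: x0=0x3b x1=0x7a x2=0xf6 x3=0x48 x4=0x32 x5=0x7c  N=0 Z=0
after  3: x0=0x3b x1=0x7a x2=0xf6 x3=0x48 x4=0x32 x5=0x3b  N=0 Z=0
after  4: x0=0x3b x1=0x7a x2=0xf6 x3=0x7a x4=0x32 x5=0x3b  N=0 Z=0
after  5: x0=0xf4 x1=0x7a x2=0xf6 x3=0x7a x4=0x32 x5=0x3b  N=1 Z=0
after  6: x0=0xf4 x1=0x7a x2=0xf6 x3=0x7a x4=0x70 x5=0x3b  N=0 Z=0
after  7: x0=0x70 x1=0x7a x2=0xf6 x3=0x7a x4=0x70 x5=0x3b  N=0 Z=0
after  8: x0=0x70 x1=0x7a x2=0xf6 x3=0x7a x4=0x70 x5=0x72  N=0 Z=0
after  9: x0=0x70 x1=0x7a x2=0x02 x3=0x7a x4=0x70 x5=0x72  N=0 Z=0
-- IRQ taken; context saved, return-PC = 10 --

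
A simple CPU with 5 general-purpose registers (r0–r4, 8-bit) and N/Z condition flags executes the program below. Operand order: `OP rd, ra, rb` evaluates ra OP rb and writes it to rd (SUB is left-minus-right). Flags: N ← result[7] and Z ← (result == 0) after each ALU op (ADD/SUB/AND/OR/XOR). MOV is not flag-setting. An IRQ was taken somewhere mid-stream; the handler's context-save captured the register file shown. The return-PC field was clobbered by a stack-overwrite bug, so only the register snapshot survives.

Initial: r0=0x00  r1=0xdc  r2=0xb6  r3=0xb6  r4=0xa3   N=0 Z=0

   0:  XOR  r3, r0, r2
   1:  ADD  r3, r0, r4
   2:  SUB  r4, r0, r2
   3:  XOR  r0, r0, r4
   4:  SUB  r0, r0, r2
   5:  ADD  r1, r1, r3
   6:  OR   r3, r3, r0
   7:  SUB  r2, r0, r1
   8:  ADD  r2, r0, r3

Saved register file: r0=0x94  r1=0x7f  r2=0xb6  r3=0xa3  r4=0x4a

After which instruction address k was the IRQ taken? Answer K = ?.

after  0: r0=0x00 r1=0xdc r2=0xb6 r3=0xb6 r4=0xa3  N=1 Z=0
after  1: r0=0x00 r1=0xdc r2=0xb6 r3=0xa3 r4=0xa3  N=1 Z=0
after  2: r0=0x00 r1=0xdc r2=0xb6 r3=0xa3 r4=0x4a  N=0 Z=0
after  3: r0=0x4a r1=0xdc r2=0xb6 r3=0xa3 r4=0x4a  N=0 Z=0
after  4: r0=0x94 r1=0xdc r2=0xb6 r3=0xa3 r4=0x4a  N=1 Z=0
after  5: r0=0x94 r1=0x7f r2=0xb6 r3=0xa3 r4=0x4a  N=0 Z=0
-- IRQ taken; context saved, return-PC = 6 --

K = 5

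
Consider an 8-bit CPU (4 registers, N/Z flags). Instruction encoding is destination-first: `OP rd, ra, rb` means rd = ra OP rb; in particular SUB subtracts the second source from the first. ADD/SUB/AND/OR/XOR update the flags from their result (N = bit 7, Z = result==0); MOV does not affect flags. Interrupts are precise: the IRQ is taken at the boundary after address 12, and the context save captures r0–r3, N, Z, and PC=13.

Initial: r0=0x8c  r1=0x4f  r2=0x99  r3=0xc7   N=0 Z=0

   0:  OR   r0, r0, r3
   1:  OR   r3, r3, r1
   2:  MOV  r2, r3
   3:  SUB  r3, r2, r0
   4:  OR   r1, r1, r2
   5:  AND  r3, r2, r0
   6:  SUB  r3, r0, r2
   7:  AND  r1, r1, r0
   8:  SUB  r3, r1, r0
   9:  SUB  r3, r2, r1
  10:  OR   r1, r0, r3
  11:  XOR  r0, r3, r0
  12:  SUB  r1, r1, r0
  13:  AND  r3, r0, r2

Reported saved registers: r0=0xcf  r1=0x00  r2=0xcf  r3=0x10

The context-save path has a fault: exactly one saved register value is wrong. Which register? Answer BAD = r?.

BAD = r3

after  0: r0=0xcf r1=0x4f r2=0x99 r3=0xc7  N=1 Z=0
after  1: r0=0xcf r1=0x4f r2=0x99 r3=0xcf  N=1 Z=0
after  2: r0=0xcf r1=0x4f r2=0xcf r3=0xcf  N=1 Z=0
after  3: r0=0xcf r1=0x4f r2=0xcf r3=0x00  N=0 Z=1
after  4: r0=0xcf r1=0xcf r2=0xcf r3=0x00  N=1 Z=0
after  5: r0=0xcf r1=0xcf r2=0xcf r3=0xcf  N=1 Z=0
after  6: r0=0xcf r1=0xcf r2=0xcf r3=0x00  N=0 Z=1
after  7: r0=0xcf r1=0xcf r2=0xcf r3=0x00  N=1 Z=0
after  8: r0=0xcf r1=0xcf r2=0xcf r3=0x00  N=0 Z=1
after  9: r0=0xcf r1=0xcf r2=0xcf r3=0x00  N=0 Z=1
after 10: r0=0xcf r1=0xcf r2=0xcf r3=0x00  N=1 Z=0
after 11: r0=0xcf r1=0xcf r2=0xcf r3=0x00  N=1 Z=0
after 12: r0=0xcf r1=0x00 r2=0xcf r3=0x00  N=0 Z=1
-- IRQ taken; context saved, return-PC = 13 --
mismatch: r3: reported 0x10 vs actual 0x00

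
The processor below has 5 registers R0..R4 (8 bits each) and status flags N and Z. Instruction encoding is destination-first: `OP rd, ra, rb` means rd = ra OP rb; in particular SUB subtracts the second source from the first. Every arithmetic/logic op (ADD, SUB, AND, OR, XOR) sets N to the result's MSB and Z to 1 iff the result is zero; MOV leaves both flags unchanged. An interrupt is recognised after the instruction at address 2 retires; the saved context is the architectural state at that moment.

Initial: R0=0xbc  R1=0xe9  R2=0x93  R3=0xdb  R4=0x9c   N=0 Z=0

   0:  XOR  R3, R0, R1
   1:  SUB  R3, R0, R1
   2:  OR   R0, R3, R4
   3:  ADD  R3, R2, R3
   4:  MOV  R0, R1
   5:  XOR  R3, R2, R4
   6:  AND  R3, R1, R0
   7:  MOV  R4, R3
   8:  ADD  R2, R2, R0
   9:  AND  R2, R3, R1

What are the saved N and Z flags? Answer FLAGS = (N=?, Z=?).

FLAGS = (N=1, Z=0)

after  0: R0=0xbc R1=0xe9 R2=0x93 R3=0x55 R4=0x9c  N=0 Z=0
after  1: R0=0xbc R1=0xe9 R2=0x93 R3=0xd3 R4=0x9c  N=1 Z=0
after  2: R0=0xdf R1=0xe9 R2=0x93 R3=0xd3 R4=0x9c  N=1 Z=0
-- IRQ taken; context saved, return-PC = 3 --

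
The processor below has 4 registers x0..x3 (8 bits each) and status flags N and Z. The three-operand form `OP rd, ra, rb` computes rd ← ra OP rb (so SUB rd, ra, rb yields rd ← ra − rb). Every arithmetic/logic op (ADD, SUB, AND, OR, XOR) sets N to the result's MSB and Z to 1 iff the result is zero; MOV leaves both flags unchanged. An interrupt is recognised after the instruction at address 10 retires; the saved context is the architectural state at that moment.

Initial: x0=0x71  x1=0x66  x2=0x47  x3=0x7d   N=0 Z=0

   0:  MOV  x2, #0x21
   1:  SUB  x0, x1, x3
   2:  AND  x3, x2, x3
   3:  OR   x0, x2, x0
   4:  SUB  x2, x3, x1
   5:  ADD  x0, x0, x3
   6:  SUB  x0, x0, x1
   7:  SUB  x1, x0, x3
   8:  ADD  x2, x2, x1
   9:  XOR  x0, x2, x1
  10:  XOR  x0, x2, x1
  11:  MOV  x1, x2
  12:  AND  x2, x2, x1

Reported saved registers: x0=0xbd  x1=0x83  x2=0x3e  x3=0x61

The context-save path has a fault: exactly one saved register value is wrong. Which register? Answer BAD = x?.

after  0: x0=0x71 x1=0x66 x2=0x21 x3=0x7d  N=0 Z=0
after  1: x0=0xe9 x1=0x66 x2=0x21 x3=0x7d  N=1 Z=0
after  2: x0=0xe9 x1=0x66 x2=0x21 x3=0x21  N=0 Z=0
after  3: x0=0xe9 x1=0x66 x2=0x21 x3=0x21  N=1 Z=0
after  4: x0=0xe9 x1=0x66 x2=0xbb x3=0x21  N=1 Z=0
after  5: x0=0x0a x1=0x66 x2=0xbb x3=0x21  N=0 Z=0
after  6: x0=0xa4 x1=0x66 x2=0xbb x3=0x21  N=1 Z=0
after  7: x0=0xa4 x1=0x83 x2=0xbb x3=0x21  N=1 Z=0
after  8: x0=0xa4 x1=0x83 x2=0x3e x3=0x21  N=0 Z=0
after  9: x0=0xbd x1=0x83 x2=0x3e x3=0x21  N=1 Z=0
after 10: x0=0xbd x1=0x83 x2=0x3e x3=0x21  N=1 Z=0
-- IRQ taken; context saved, return-PC = 11 --
mismatch: x3: reported 0x61 vs actual 0x21

BAD = x3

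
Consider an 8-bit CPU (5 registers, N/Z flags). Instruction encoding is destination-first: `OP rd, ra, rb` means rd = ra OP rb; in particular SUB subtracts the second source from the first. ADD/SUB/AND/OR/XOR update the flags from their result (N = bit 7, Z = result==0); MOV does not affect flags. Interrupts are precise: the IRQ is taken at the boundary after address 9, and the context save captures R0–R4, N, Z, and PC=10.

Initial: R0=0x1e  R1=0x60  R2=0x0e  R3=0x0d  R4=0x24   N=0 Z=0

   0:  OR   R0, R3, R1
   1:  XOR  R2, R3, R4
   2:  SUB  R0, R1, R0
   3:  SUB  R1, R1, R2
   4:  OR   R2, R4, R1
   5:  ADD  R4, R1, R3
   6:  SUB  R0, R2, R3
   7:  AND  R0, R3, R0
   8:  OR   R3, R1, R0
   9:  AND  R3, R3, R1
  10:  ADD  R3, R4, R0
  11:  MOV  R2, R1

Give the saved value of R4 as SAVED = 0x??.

after  0: R0=0x6d R1=0x60 R2=0x0e R3=0x0d R4=0x24  N=0 Z=0
after  1: R0=0x6d R1=0x60 R2=0x29 R3=0x0d R4=0x24  N=0 Z=0
after  2: R0=0xf3 R1=0x60 R2=0x29 R3=0x0d R4=0x24  N=1 Z=0
after  3: R0=0xf3 R1=0x37 R2=0x29 R3=0x0d R4=0x24  N=0 Z=0
after  4: R0=0xf3 R1=0x37 R2=0x37 R3=0x0d R4=0x24  N=0 Z=0
after  5: R0=0xf3 R1=0x37 R2=0x37 R3=0x0d R4=0x44  N=0 Z=0
after  6: R0=0x2a R1=0x37 R2=0x37 R3=0x0d R4=0x44  N=0 Z=0
after  7: R0=0x08 R1=0x37 R2=0x37 R3=0x0d R4=0x44  N=0 Z=0
after  8: R0=0x08 R1=0x37 R2=0x37 R3=0x3f R4=0x44  N=0 Z=0
after  9: R0=0x08 R1=0x37 R2=0x37 R3=0x37 R4=0x44  N=0 Z=0
-- IRQ taken; context saved, return-PC = 10 --

SAVED = 0x44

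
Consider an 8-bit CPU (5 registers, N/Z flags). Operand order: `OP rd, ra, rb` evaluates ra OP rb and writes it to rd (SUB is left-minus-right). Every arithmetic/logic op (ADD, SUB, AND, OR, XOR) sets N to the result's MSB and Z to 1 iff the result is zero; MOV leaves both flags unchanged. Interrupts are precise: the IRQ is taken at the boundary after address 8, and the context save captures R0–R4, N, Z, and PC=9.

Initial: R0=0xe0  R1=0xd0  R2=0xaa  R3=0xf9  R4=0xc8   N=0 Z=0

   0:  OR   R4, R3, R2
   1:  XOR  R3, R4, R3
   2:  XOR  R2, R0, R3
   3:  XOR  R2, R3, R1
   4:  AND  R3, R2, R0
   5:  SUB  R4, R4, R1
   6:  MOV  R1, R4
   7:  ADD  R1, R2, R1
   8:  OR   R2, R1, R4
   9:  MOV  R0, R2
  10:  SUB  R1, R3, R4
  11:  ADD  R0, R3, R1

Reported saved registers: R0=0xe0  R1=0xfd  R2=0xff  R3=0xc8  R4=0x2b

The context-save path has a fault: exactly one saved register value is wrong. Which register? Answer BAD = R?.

BAD = R3

after  0: R0=0xe0 R1=0xd0 R2=0xaa R3=0xf9 R4=0xfb  N=1 Z=0
after  1: R0=0xe0 R1=0xd0 R2=0xaa R3=0x02 R4=0xfb  N=0 Z=0
after  2: R0=0xe0 R1=0xd0 R2=0xe2 R3=0x02 R4=0xfb  N=1 Z=0
after  3: R0=0xe0 R1=0xd0 R2=0xd2 R3=0x02 R4=0xfb  N=1 Z=0
after  4: R0=0xe0 R1=0xd0 R2=0xd2 R3=0xc0 R4=0xfb  N=1 Z=0
after  5: R0=0xe0 R1=0xd0 R2=0xd2 R3=0xc0 R4=0x2b  N=0 Z=0
after  6: R0=0xe0 R1=0x2b R2=0xd2 R3=0xc0 R4=0x2b  N=0 Z=0
after  7: R0=0xe0 R1=0xfd R2=0xd2 R3=0xc0 R4=0x2b  N=1 Z=0
after  8: R0=0xe0 R1=0xfd R2=0xff R3=0xc0 R4=0x2b  N=1 Z=0
-- IRQ taken; context saved, return-PC = 9 --
mismatch: R3: reported 0xc8 vs actual 0xc0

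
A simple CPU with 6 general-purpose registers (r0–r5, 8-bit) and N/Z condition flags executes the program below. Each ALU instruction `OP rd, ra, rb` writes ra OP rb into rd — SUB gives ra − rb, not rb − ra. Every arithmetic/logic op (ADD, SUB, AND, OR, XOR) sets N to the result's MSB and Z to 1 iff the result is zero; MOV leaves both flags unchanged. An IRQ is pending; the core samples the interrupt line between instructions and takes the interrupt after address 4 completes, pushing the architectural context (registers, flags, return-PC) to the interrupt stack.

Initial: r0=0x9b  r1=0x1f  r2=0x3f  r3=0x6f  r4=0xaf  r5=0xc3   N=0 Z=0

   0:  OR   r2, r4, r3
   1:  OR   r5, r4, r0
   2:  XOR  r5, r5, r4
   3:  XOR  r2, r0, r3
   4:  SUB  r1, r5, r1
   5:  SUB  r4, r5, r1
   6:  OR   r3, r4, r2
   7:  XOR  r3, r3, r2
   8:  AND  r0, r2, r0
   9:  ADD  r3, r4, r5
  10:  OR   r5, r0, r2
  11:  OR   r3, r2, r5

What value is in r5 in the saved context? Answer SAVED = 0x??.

SAVED = 0x10

after  0: r0=0x9b r1=0x1f r2=0xef r3=0x6f r4=0xaf r5=0xc3  N=1 Z=0
after  1: r0=0x9b r1=0x1f r2=0xef r3=0x6f r4=0xaf r5=0xbf  N=1 Z=0
after  2: r0=0x9b r1=0x1f r2=0xef r3=0x6f r4=0xaf r5=0x10  N=0 Z=0
after  3: r0=0x9b r1=0x1f r2=0xf4 r3=0x6f r4=0xaf r5=0x10  N=1 Z=0
after  4: r0=0x9b r1=0xf1 r2=0xf4 r3=0x6f r4=0xaf r5=0x10  N=1 Z=0
-- IRQ taken; context saved, return-PC = 5 --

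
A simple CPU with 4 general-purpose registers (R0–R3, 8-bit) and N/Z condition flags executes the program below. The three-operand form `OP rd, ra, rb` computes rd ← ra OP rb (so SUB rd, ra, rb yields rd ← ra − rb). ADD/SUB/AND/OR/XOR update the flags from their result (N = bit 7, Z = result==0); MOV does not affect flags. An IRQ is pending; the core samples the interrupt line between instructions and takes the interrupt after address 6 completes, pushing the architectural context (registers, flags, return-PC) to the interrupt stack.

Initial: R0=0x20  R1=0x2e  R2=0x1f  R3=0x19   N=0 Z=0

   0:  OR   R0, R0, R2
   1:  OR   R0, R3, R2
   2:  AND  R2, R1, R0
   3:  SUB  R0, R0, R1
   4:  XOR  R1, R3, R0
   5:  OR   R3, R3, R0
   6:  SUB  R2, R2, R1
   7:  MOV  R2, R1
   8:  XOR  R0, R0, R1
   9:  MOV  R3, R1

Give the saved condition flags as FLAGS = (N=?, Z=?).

FLAGS = (N=0, Z=0)

after  0: R0=0x3f R1=0x2e R2=0x1f R3=0x19  N=0 Z=0
after  1: R0=0x1f R1=0x2e R2=0x1f R3=0x19  N=0 Z=0
after  2: R0=0x1f R1=0x2e R2=0x0e R3=0x19  N=0 Z=0
after  3: R0=0xf1 R1=0x2e R2=0x0e R3=0x19  N=1 Z=0
after  4: R0=0xf1 R1=0xe8 R2=0x0e R3=0x19  N=1 Z=0
after  5: R0=0xf1 R1=0xe8 R2=0x0e R3=0xf9  N=1 Z=0
after  6: R0=0xf1 R1=0xe8 R2=0x26 R3=0xf9  N=0 Z=0
-- IRQ taken; context saved, return-PC = 7 --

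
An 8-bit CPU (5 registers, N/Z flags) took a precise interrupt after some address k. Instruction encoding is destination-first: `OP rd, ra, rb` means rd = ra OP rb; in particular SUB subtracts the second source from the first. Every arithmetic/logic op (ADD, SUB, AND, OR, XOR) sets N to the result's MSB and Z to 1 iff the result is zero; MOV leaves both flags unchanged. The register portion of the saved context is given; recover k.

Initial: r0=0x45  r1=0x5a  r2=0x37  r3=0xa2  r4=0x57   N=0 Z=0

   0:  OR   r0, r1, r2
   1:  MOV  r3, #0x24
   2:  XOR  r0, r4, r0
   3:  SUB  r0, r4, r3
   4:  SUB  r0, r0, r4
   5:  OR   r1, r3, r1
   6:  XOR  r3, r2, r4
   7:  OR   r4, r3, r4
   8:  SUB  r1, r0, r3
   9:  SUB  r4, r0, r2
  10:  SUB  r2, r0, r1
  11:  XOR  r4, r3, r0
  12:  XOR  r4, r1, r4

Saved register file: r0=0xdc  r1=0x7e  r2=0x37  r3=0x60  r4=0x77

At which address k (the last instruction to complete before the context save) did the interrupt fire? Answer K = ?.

after  0: r0=0x7f r1=0x5a r2=0x37 r3=0xa2 r4=0x57  N=0 Z=0
after  1: r0=0x7f r1=0x5a r2=0x37 r3=0x24 r4=0x57  N=0 Z=0
after  2: r0=0x28 r1=0x5a r2=0x37 r3=0x24 r4=0x57  N=0 Z=0
after  3: r0=0x33 r1=0x5a r2=0x37 r3=0x24 r4=0x57  N=0 Z=0
after  4: r0=0xdc r1=0x5a r2=0x37 r3=0x24 r4=0x57  N=1 Z=0
after  5: r0=0xdc r1=0x7e r2=0x37 r3=0x24 r4=0x57  N=0 Z=0
after  6: r0=0xdc r1=0x7e r2=0x37 r3=0x60 r4=0x57  N=0 Z=0
after  7: r0=0xdc r1=0x7e r2=0x37 r3=0x60 r4=0x77  N=0 Z=0
-- IRQ taken; context saved, return-PC = 8 --

K = 7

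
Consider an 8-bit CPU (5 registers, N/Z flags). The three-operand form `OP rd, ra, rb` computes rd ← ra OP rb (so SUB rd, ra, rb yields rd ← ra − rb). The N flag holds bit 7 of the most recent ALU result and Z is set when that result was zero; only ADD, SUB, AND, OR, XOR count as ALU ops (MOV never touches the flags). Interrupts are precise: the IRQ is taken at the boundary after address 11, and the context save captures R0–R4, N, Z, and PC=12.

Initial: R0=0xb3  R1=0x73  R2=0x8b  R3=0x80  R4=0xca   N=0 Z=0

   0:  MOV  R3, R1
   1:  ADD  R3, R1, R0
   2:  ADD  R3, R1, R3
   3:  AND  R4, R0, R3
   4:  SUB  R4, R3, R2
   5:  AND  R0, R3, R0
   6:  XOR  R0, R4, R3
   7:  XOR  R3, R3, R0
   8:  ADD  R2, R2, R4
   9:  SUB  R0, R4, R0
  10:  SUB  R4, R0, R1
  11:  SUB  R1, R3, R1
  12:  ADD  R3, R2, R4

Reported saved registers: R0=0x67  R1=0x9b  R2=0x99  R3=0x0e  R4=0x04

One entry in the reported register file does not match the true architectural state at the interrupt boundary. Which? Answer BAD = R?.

BAD = R0

after  0: R0=0xb3 R1=0x73 R2=0x8b R3=0x73 R4=0xca  N=0 Z=0
after  1: R0=0xb3 R1=0x73 R2=0x8b R3=0x26 R4=0xca  N=0 Z=0
after  2: R0=0xb3 R1=0x73 R2=0x8b R3=0x99 R4=0xca  N=1 Z=0
after  3: R0=0xb3 R1=0x73 R2=0x8b R3=0x99 R4=0x91  N=1 Z=0
after  4: R0=0xb3 R1=0x73 R2=0x8b R3=0x99 R4=0x0e  N=0 Z=0
after  5: R0=0x91 R1=0x73 R2=0x8b R3=0x99 R4=0x0e  N=1 Z=0
after  6: R0=0x97 R1=0x73 R2=0x8b R3=0x99 R4=0x0e  N=1 Z=0
after  7: R0=0x97 R1=0x73 R2=0x8b R3=0x0e R4=0x0e  N=0 Z=0
after  8: R0=0x97 R1=0x73 R2=0x99 R3=0x0e R4=0x0e  N=1 Z=0
after  9: R0=0x77 R1=0x73 R2=0x99 R3=0x0e R4=0x0e  N=0 Z=0
after 10: R0=0x77 R1=0x73 R2=0x99 R3=0x0e R4=0x04  N=0 Z=0
after 11: R0=0x77 R1=0x9b R2=0x99 R3=0x0e R4=0x04  N=1 Z=0
-- IRQ taken; context saved, return-PC = 12 --
mismatch: R0: reported 0x67 vs actual 0x77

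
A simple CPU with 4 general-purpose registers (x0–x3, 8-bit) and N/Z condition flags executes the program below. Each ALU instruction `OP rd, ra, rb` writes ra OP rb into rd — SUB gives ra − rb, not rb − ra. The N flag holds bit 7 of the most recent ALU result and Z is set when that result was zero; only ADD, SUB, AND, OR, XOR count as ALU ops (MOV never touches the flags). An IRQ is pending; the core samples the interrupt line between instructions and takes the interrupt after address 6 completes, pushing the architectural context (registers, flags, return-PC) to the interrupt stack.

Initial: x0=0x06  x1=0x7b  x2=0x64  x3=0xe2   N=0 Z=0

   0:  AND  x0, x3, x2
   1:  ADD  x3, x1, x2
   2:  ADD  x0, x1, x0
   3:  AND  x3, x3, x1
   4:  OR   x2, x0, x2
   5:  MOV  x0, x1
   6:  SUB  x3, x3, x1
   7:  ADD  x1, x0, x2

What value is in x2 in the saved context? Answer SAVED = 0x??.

after  0: x0=0x60 x1=0x7b x2=0x64 x3=0xe2  N=0 Z=0
after  1: x0=0x60 x1=0x7b x2=0x64 x3=0xdf  N=1 Z=0
after  2: x0=0xdb x1=0x7b x2=0x64 x3=0xdf  N=1 Z=0
after  3: x0=0xdb x1=0x7b x2=0x64 x3=0x5b  N=0 Z=0
after  4: x0=0xdb x1=0x7b x2=0xff x3=0x5b  N=1 Z=0
after  5: x0=0x7b x1=0x7b x2=0xff x3=0x5b  N=1 Z=0
after  6: x0=0x7b x1=0x7b x2=0xff x3=0xe0  N=1 Z=0
-- IRQ taken; context saved, return-PC = 7 --

SAVED = 0xff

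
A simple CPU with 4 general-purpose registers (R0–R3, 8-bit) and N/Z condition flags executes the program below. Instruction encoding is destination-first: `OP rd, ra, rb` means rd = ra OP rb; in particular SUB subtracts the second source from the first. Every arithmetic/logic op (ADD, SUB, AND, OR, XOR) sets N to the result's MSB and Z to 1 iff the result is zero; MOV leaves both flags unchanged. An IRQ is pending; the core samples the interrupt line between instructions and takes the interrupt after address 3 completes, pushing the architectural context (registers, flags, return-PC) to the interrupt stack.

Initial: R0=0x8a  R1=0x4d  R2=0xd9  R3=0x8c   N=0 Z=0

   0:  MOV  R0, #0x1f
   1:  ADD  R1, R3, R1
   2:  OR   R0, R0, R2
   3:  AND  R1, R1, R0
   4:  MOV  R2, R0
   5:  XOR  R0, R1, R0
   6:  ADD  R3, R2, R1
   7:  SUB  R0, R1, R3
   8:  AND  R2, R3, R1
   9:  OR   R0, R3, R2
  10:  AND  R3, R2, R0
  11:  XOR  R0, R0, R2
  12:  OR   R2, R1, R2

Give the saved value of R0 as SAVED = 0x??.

after  0: R0=0x1f R1=0x4d R2=0xd9 R3=0x8c  N=0 Z=0
after  1: R0=0x1f R1=0xd9 R2=0xd9 R3=0x8c  N=1 Z=0
after  2: R0=0xdf R1=0xd9 R2=0xd9 R3=0x8c  N=1 Z=0
after  3: R0=0xdf R1=0xd9 R2=0xd9 R3=0x8c  N=1 Z=0
-- IRQ taken; context saved, return-PC = 4 --

SAVED = 0xdf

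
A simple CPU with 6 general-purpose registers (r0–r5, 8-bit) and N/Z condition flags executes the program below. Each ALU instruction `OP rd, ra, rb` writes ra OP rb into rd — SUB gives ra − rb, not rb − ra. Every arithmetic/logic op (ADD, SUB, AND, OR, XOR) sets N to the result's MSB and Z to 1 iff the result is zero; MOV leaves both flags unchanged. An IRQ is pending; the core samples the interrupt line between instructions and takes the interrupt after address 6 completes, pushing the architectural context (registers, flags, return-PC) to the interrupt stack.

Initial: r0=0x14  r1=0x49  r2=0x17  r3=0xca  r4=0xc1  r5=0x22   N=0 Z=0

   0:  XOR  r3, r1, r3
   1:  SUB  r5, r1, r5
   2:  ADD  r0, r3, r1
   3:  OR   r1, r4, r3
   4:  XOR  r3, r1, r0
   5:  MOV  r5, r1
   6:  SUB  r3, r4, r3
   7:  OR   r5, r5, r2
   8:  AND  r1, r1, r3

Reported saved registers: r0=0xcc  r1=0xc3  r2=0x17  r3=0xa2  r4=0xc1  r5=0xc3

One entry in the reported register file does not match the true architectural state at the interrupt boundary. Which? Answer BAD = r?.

BAD = r3

after  0: r0=0x14 r1=0x49 r2=0x17 r3=0x83 r4=0xc1 r5=0x22  N=1 Z=0
after  1: r0=0x14 r1=0x49 r2=0x17 r3=0x83 r4=0xc1 r5=0x27  N=0 Z=0
after  2: r0=0xcc r1=0x49 r2=0x17 r3=0x83 r4=0xc1 r5=0x27  N=1 Z=0
after  3: r0=0xcc r1=0xc3 r2=0x17 r3=0x83 r4=0xc1 r5=0x27  N=1 Z=0
after  4: r0=0xcc r1=0xc3 r2=0x17 r3=0x0f r4=0xc1 r5=0x27  N=0 Z=0
after  5: r0=0xcc r1=0xc3 r2=0x17 r3=0x0f r4=0xc1 r5=0xc3  N=0 Z=0
after  6: r0=0xcc r1=0xc3 r2=0x17 r3=0xb2 r4=0xc1 r5=0xc3  N=1 Z=0
-- IRQ taken; context saved, return-PC = 7 --
mismatch: r3: reported 0xa2 vs actual 0xb2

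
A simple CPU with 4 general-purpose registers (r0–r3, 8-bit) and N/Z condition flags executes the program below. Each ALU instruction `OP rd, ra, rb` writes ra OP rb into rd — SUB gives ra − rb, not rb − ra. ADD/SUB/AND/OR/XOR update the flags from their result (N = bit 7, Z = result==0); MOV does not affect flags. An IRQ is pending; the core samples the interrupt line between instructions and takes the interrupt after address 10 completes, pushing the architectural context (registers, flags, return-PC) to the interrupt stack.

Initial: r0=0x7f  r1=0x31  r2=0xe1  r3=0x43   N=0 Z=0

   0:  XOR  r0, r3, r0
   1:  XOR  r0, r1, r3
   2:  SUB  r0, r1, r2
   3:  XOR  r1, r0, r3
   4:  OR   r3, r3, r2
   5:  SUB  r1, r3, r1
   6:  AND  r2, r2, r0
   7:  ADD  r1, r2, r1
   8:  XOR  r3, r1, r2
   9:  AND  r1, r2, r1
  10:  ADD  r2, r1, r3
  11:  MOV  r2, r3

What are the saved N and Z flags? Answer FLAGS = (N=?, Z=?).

after  0: r0=0x3c r1=0x31 r2=0xe1 r3=0x43  N=0 Z=0
after  1: r0=0x72 r1=0x31 r2=0xe1 r3=0x43  N=0 Z=0
after  2: r0=0x50 r1=0x31 r2=0xe1 r3=0x43  N=0 Z=0
after  3: r0=0x50 r1=0x13 r2=0xe1 r3=0x43  N=0 Z=0
after  4: r0=0x50 r1=0x13 r2=0xe1 r3=0xe3  N=1 Z=0
after  5: r0=0x50 r1=0xd0 r2=0xe1 r3=0xe3  N=1 Z=0
after  6: r0=0x50 r1=0xd0 r2=0x40 r3=0xe3  N=0 Z=0
after  7: r0=0x50 r1=0x10 r2=0x40 r3=0xe3  N=0 Z=0
after  8: r0=0x50 r1=0x10 r2=0x40 r3=0x50  N=0 Z=0
after  9: r0=0x50 r1=0x00 r2=0x40 r3=0x50  N=0 Z=1
after 10: r0=0x50 r1=0x00 r2=0x50 r3=0x50  N=0 Z=0
-- IRQ taken; context saved, return-PC = 11 --

FLAGS = (N=0, Z=0)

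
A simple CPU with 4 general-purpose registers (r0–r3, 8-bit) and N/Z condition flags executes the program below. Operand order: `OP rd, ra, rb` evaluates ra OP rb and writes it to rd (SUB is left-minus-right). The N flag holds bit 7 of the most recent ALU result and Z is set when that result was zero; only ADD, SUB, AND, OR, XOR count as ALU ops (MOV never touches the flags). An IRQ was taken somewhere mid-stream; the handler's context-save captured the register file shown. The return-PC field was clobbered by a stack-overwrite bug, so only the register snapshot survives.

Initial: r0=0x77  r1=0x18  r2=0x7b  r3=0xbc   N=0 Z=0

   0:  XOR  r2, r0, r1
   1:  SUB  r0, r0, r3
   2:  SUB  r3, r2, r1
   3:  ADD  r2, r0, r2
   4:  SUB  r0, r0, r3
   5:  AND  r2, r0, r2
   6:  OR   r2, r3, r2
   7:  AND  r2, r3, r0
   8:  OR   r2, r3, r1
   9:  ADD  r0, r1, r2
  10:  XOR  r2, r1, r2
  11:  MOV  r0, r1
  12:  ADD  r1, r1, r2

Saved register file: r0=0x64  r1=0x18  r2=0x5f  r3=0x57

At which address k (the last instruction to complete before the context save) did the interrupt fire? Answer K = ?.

K = 8

after  0: r0=0x77 r1=0x18 r2=0x6f r3=0xbc  N=0 Z=0
after  1: r0=0xbb r1=0x18 r2=0x6f r3=0xbc  N=1 Z=0
after  2: r0=0xbb r1=0x18 r2=0x6f r3=0x57  N=0 Z=0
after  3: r0=0xbb r1=0x18 r2=0x2a r3=0x57  N=0 Z=0
after  4: r0=0x64 r1=0x18 r2=0x2a r3=0x57  N=0 Z=0
after  5: r0=0x64 r1=0x18 r2=0x20 r3=0x57  N=0 Z=0
after  6: r0=0x64 r1=0x18 r2=0x77 r3=0x57  N=0 Z=0
after  7: r0=0x64 r1=0x18 r2=0x44 r3=0x57  N=0 Z=0
after  8: r0=0x64 r1=0x18 r2=0x5f r3=0x57  N=0 Z=0
-- IRQ taken; context saved, return-PC = 9 --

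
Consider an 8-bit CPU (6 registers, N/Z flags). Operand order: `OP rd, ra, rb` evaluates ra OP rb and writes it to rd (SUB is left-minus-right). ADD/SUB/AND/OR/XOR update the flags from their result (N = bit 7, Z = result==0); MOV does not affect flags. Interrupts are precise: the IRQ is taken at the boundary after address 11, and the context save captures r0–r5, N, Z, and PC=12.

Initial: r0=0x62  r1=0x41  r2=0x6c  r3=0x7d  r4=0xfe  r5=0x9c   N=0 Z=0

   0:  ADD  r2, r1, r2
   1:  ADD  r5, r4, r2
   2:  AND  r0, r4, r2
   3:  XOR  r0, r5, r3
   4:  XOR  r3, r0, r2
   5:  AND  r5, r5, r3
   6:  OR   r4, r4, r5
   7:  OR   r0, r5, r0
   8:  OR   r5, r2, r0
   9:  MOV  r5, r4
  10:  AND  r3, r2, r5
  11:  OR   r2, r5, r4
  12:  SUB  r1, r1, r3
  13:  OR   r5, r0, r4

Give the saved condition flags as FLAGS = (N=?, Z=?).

FLAGS = (N=1, Z=0)

after  0: r0=0x62 r1=0x41 r2=0xad r3=0x7d r4=0xfe r5=0x9c  N=1 Z=0
after  1: r0=0x62 r1=0x41 r2=0xad r3=0x7d r4=0xfe r5=0xab  N=1 Z=0
after  2: r0=0xac r1=0x41 r2=0xad r3=0x7d r4=0xfe r5=0xab  N=1 Z=0
after  3: r0=0xd6 r1=0x41 r2=0xad r3=0x7d r4=0xfe r5=0xab  N=1 Z=0
after  4: r0=0xd6 r1=0x41 r2=0xad r3=0x7b r4=0xfe r5=0xab  N=0 Z=0
after  5: r0=0xd6 r1=0x41 r2=0xad r3=0x7b r4=0xfe r5=0x2b  N=0 Z=0
after  6: r0=0xd6 r1=0x41 r2=0xad r3=0x7b r4=0xff r5=0x2b  N=1 Z=0
after  7: r0=0xff r1=0x41 r2=0xad r3=0x7b r4=0xff r5=0x2b  N=1 Z=0
after  8: r0=0xff r1=0x41 r2=0xad r3=0x7b r4=0xff r5=0xff  N=1 Z=0
after  9: r0=0xff r1=0x41 r2=0xad r3=0x7b r4=0xff r5=0xff  N=1 Z=0
after 10: r0=0xff r1=0x41 r2=0xad r3=0xad r4=0xff r5=0xff  N=1 Z=0
after 11: r0=0xff r1=0x41 r2=0xff r3=0xad r4=0xff r5=0xff  N=1 Z=0
-- IRQ taken; context saved, return-PC = 12 --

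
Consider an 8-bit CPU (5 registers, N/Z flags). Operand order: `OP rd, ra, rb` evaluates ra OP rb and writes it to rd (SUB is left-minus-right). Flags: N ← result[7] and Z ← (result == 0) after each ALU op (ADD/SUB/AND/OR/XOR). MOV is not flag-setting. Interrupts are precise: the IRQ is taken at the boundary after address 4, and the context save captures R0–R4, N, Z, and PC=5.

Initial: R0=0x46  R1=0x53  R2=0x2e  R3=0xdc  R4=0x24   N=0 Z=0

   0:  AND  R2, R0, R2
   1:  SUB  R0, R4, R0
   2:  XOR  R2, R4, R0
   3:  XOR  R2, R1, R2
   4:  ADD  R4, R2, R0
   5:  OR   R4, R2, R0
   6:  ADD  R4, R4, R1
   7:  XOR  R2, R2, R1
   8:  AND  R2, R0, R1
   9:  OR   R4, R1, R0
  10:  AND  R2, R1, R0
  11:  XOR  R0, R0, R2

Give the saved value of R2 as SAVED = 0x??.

SAVED = 0xa9

after  0: R0=0x46 R1=0x53 R2=0x06 R3=0xdc R4=0x24  N=0 Z=0
after  1: R0=0xde R1=0x53 R2=0x06 R3=0xdc R4=0x24  N=1 Z=0
after  2: R0=0xde R1=0x53 R2=0xfa R3=0xdc R4=0x24  N=1 Z=0
after  3: R0=0xde R1=0x53 R2=0xa9 R3=0xdc R4=0x24  N=1 Z=0
after  4: R0=0xde R1=0x53 R2=0xa9 R3=0xdc R4=0x87  N=1 Z=0
-- IRQ taken; context saved, return-PC = 5 --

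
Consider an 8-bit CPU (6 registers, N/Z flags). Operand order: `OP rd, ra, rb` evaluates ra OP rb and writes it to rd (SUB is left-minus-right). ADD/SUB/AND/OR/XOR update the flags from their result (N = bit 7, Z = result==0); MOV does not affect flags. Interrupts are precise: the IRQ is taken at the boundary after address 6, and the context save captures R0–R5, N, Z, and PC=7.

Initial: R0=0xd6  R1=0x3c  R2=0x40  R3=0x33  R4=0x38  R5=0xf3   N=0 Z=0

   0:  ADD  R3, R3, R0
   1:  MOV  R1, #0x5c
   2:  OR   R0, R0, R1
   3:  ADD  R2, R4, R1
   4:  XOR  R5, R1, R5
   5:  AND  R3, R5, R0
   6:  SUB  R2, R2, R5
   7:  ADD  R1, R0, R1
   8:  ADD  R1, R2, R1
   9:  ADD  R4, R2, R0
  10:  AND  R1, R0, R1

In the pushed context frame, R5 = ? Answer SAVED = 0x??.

SAVED = 0xaf

after  0: R0=0xd6 R1=0x3c R2=0x40 R3=0x09 R4=0x38 R5=0xf3  N=0 Z=0
after  1: R0=0xd6 R1=0x5c R2=0x40 R3=0x09 R4=0x38 R5=0xf3  N=0 Z=0
after  2: R0=0xde R1=0x5c R2=0x40 R3=0x09 R4=0x38 R5=0xf3  N=1 Z=0
after  3: R0=0xde R1=0x5c R2=0x94 R3=0x09 R4=0x38 R5=0xf3  N=1 Z=0
after  4: R0=0xde R1=0x5c R2=0x94 R3=0x09 R4=0x38 R5=0xaf  N=1 Z=0
after  5: R0=0xde R1=0x5c R2=0x94 R3=0x8e R4=0x38 R5=0xaf  N=1 Z=0
after  6: R0=0xde R1=0x5c R2=0xe5 R3=0x8e R4=0x38 R5=0xaf  N=1 Z=0
-- IRQ taken; context saved, return-PC = 7 --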